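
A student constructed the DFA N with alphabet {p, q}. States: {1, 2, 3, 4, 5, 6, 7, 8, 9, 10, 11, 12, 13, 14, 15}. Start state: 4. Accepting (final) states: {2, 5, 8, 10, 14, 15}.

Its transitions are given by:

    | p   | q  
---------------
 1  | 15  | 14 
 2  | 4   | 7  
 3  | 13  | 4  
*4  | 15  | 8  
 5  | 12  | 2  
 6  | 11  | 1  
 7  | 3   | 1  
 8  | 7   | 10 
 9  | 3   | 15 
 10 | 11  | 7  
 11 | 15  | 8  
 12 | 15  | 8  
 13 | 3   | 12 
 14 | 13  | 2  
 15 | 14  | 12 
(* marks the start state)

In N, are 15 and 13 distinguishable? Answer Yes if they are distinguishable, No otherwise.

Yes

States {5,6,9} cannot be reached from the start state, so discard them.
P0 = {2,8,10,14,15} | {1,3,4,7,11,12,13}.
Split {2,8,10,14,15} by δ(·,p) → {2,8,10,14} and {15}.
Split {2,8,10,14} by δ(·,q) → {2,10} and {8,14}.
Refine {1,3,4,7,11,12,13} on symbol p: members go to different blocks, giving {1,4,11,12} and {3,7,13}.
The partition is now stable with 5 blocks: {2,10} | {1,4,11,12} | {15} | {8,14} | {3,7,13}.
15 and 13 end up in different blocks, so they are distinguishable. For instance, the string 'ε' is accepted from only 15.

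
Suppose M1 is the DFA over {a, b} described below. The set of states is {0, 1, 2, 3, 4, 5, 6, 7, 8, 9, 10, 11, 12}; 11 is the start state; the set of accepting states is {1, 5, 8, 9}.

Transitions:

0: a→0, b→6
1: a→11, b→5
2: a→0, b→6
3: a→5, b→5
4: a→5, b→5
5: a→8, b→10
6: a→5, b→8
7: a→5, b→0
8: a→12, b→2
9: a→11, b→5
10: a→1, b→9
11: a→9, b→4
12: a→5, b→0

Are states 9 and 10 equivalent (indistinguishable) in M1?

First remove the unreachable states {3,7}; 11 states remain.
P0 = {1,5,8,9} | {0,2,4,6,10,11,12}.
Refine {1,5,8,9} on symbol a: members go to different blocks, giving {1,8,9} and {5}.
Refine {1,8,9} on symbol b: members go to different blocks, giving {1,9} and {8}.
Refine {0,2,4,6,10,11,12} on symbol a: members go to different blocks, giving {4,6,12} and {0,2} and {10,11}.
Split {4,6,12} by δ(·,b) → {4} and {6} and {12}.
On input b, block {10,11} splits into {10} and {11}.
No further refinement is possible. Final partition (9 blocks): {1,9} | {4} | {5} | {8} | {0,2} | {10} | {6} | {12} | {11}.
9 and 10 end up in different blocks, so they are distinguishable. For instance, the string 'ε' is accepted from only 9.

No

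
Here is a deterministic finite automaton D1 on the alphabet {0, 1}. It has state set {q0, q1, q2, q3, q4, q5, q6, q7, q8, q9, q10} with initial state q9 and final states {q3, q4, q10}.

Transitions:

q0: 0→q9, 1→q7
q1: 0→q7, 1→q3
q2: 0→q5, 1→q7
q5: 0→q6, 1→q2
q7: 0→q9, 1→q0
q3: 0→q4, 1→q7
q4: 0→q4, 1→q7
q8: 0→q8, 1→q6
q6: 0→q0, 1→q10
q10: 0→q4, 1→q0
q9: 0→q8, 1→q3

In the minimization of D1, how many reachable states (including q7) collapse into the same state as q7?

First remove the unreachable states {q1,q2,q5}; 8 states remain.
Initial partition by acceptance: {q3,q4,q10} | {q0,q6,q7,q8,q9}.
Split {q0,q6,q7,q8,q9} by δ(·,1) → {q0,q7,q8} and {q6,q9}.
Split {q0,q7,q8} by δ(·,0) → {q0,q7} and {q8}.
On input 0, block {q6,q9} splits into {q6} and {q9}.
The partition is now stable with 5 blocks: {q3,q4,q10} | {q0,q7} | {q6} | {q8} | {q9}.
The equivalence class containing q7 is {q0,q7}, of size 2.

2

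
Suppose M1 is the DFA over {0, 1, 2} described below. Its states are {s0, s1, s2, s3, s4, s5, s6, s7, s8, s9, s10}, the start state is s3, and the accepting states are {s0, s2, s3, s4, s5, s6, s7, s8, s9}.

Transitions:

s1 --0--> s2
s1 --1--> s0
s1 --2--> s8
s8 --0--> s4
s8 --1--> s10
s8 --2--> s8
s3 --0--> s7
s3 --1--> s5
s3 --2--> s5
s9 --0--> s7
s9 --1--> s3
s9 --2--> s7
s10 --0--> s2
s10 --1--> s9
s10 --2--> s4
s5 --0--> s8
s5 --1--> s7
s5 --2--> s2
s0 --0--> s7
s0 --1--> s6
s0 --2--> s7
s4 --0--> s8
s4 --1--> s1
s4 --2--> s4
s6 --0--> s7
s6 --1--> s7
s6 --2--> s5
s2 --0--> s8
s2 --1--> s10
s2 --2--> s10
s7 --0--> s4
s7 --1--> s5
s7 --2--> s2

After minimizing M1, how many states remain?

All states are reachable from the start state.
P0 = {s0,s2,s3,s4,s5,s6,s7,s8,s9} | {s1,s10}.
On input 1, block {s0,s2,s3,s4,s5,s6,s7,s8,s9} splits into {s0,s3,s5,s6,s7,s9} and {s2,s4,s8}.
Refine {s0,s3,s5,s6,s7,s9} on symbol 0: members go to different blocks, giving {s0,s3,s6,s9} and {s5,s7}.
Split {s0,s3,s6,s9} by δ(·,1) → {s0,s9} and {s3,s6}.
On input 2, block {s2,s4,s8} splits into {s4,s8} and {s2}.
No further refinement is possible. Final partition (6 blocks): {s0,s9} | {s1,s10} | {s4,s8} | {s5,s7} | {s3,s6} | {s2}.

6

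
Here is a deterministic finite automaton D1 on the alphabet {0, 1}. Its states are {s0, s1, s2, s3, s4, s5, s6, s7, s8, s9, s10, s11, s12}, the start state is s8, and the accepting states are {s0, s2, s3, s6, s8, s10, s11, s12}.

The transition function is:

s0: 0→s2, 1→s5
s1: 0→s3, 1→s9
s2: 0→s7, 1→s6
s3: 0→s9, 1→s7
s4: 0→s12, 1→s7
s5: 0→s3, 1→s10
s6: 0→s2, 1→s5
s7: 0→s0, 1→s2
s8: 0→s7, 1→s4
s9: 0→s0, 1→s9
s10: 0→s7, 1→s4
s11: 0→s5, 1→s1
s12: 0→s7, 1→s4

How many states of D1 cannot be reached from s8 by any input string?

No path from s8 leads to s1, s11; the other 11 states are all reachable.

2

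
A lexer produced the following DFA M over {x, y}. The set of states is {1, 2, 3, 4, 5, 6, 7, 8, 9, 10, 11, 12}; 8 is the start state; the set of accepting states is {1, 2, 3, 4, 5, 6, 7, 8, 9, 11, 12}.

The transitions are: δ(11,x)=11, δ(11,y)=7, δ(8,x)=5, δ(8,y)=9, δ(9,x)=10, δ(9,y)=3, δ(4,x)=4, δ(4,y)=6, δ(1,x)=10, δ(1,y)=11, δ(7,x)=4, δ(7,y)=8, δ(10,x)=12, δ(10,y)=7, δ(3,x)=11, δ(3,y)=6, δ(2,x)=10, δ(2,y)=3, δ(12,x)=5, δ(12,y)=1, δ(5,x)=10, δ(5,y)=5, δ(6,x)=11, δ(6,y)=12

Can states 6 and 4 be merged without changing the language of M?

States {2} cannot be reached from the start state, so discard them.
Initial partition by acceptance: {1,3,4,5,6,7,8,9,11,12} | {10}.
On input x, block {1,3,4,5,6,7,8,9,11,12} splits into {3,4,6,7,8,11,12} and {1,5,9}.
On input x, block {3,4,6,7,8,11,12} splits into {3,4,6,7,11} and {8,12}.
Refine {3,4,6,7,11} on symbol y: members go to different blocks, giving {3,4,11} and {6,7}.
Split {1,5,9} by δ(·,y) → {1,9} and {5}.
No further refinement is possible. Final partition (6 blocks): {3,4,11} | {10} | {1,9} | {8,12} | {6,7} | {5}.
6 and 4 end up in different blocks, so they are distinguishable. For instance, the string 'yxx' is accepted from only 4.

No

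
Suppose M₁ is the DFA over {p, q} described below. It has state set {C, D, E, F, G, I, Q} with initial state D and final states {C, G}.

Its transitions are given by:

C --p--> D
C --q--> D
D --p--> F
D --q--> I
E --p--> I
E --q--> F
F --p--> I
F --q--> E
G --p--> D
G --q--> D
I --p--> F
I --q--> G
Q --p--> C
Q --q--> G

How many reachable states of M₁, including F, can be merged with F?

2

Reachable states from the start: {D,E,F,G,I}. Unreachable: {C,Q} — drop them.
P0 = {G} | {D,E,F,I}.
On input q, block {D,E,F,I} splits into {D,E,F} and {I}.
Split {D,E,F} by δ(·,p) → {E,F} and {D}.
No further refinement is possible. Final partition (4 blocks): {G} | {E,F} | {I} | {D}.
State F belongs to the block {E,F}, which has 2 states.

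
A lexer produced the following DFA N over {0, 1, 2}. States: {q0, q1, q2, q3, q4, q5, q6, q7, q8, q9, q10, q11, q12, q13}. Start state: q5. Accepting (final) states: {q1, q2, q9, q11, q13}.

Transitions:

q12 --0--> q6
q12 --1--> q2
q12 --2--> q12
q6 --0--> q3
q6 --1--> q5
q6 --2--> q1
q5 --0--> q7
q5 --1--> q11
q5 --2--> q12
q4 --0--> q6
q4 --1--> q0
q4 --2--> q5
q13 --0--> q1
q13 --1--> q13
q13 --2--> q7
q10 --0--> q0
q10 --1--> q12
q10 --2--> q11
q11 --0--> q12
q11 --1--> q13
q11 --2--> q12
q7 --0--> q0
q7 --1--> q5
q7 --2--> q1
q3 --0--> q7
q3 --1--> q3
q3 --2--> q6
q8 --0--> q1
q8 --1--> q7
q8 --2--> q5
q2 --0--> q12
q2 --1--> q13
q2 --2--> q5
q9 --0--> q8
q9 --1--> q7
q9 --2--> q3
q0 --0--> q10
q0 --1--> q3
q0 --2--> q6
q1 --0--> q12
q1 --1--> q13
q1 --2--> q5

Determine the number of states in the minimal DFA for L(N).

Reachable states from the start: {q0,q1,q2,q3,q5,q6,q7,q10,q11,q12,q13}. Unreachable: {q4,q8,q9} — drop them.
P0 = {q1,q2,q11,q13} | {q0,q3,q5,q6,q7,q10,q12}.
Split {q1,q2,q11,q13} by δ(·,0) → {q1,q2,q11} and {q13}.
Refine {q0,q3,q5,q6,q7,q10,q12} on symbol 1: members go to different blocks, giving {q0,q3,q6,q7,q10} and {q5,q12}.
On input 1, block {q0,q3,q6,q7,q10} splits into {q6,q7,q10} and {q0,q3}.
Stable partition: {q1,q2,q11} | {q6,q7,q10} | {q13} | {q5,q12} | {q0,q3} — 5 equivalence classes.

5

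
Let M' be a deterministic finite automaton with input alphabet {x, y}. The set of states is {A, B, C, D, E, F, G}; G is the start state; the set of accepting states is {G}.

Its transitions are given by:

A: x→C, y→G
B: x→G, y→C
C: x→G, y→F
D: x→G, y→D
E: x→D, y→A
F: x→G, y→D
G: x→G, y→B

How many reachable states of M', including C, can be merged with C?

4

First remove the unreachable states {A,E}; 5 states remain.
P0 = {G} | {B,C,D,F}.
The partition is now stable with 2 blocks: {G} | {B,C,D,F}.
State C belongs to the block {B,C,D,F}, which has 4 states.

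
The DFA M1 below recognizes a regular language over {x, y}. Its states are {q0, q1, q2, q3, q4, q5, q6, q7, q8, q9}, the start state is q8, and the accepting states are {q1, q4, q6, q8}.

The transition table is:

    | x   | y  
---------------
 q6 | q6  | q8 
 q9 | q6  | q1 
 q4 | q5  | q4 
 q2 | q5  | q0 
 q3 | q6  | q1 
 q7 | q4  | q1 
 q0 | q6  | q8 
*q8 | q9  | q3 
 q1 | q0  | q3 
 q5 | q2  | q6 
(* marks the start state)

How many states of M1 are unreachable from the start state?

4

No path from q8 leads to q2, q4, q5, q7; the other 6 states are all reachable.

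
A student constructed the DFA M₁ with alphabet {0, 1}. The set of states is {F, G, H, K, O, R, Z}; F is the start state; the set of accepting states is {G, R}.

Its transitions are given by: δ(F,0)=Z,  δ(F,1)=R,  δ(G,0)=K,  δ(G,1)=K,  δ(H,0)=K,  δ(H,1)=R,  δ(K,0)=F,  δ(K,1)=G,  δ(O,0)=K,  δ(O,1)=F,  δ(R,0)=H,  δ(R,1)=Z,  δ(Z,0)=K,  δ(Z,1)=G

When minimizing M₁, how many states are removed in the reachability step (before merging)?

BFS from F reaches {F, G, H, K, R, Z}; the 1 state(s) O are never visited.

1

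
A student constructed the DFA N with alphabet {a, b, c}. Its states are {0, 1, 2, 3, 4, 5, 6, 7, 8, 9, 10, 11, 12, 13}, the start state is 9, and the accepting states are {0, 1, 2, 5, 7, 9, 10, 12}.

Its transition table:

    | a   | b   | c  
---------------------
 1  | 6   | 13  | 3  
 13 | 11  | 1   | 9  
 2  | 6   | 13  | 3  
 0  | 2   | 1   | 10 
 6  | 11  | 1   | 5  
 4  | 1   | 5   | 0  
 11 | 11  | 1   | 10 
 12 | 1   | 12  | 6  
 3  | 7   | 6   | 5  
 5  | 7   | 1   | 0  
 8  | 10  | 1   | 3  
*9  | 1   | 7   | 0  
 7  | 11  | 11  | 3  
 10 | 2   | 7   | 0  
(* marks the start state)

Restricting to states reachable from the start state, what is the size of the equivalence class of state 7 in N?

3

First remove the unreachable states {4,8,12}; 11 states remain.
P0 = {0,1,2,5,7,9,10} | {3,6,11,13}.
Split {0,1,2,5,7,9,10} by δ(·,a) → {0,5,9,10} and {1,2,7}.
Split {3,6,11,13} by δ(·,a) → {6,11,13} and {3}.
Stable partition: {0,5,9,10} | {6,11,13} | {1,2,7} | {3} — 4 equivalence classes.
The equivalence class containing 7 is {1,2,7}, of size 3.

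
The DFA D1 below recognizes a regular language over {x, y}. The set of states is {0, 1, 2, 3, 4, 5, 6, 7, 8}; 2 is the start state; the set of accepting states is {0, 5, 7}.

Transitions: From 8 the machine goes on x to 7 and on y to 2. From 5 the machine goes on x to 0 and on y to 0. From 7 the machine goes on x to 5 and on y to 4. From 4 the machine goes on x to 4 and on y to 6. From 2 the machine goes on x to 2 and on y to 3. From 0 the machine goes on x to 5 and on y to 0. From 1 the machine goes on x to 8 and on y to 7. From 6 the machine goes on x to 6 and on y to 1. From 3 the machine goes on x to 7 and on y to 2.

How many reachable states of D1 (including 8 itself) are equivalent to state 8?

Initial partition by acceptance: {0,5,7} | {1,2,3,4,6,8}.
Split {0,5,7} by δ(·,y) → {0,5} and {7}.
Split {1,2,3,4,6,8} by δ(·,x) → {1,2,4,6} and {3,8}.
Refine {1,2,4,6} on symbol x: members go to different blocks, giving {2,4,6} and {1}.
Refine {2,4,6} on symbol y: members go to different blocks, giving {2} and {4} and {6}.
The partition is now stable with 7 blocks: {0,5} | {2} | {7} | {3,8} | {1} | {4} | {6}.
The equivalence class containing 8 is {3,8}, of size 2.

2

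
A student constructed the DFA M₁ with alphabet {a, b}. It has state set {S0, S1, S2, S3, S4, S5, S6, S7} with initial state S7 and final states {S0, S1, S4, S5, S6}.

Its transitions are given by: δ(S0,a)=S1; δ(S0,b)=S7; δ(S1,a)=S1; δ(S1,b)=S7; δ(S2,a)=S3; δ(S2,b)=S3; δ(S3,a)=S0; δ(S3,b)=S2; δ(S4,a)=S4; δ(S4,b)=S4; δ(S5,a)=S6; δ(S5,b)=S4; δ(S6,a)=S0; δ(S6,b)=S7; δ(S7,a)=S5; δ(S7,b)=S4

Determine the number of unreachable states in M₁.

Starting at S7 and following transitions, the reachable set is {S0, S1, S4, S5, S6, S7}. That leaves S2, S3 unreachable — 2 in total.

2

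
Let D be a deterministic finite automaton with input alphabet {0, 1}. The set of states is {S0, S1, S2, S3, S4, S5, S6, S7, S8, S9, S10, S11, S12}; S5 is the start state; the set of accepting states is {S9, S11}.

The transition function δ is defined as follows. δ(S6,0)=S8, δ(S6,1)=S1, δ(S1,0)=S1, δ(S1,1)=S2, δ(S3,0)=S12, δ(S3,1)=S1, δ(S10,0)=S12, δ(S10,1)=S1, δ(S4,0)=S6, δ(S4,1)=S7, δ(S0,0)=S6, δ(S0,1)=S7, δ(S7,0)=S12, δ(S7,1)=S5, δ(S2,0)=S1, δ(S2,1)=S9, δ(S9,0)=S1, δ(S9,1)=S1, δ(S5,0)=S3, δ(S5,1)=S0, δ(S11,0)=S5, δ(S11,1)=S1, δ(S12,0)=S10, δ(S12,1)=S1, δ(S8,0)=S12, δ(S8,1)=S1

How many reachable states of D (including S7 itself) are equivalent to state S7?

3

Reachable states from the start: {S0,S1,S2,S3,S5,S6,S7,S8,S9,S10,S12}. Unreachable: {S4,S11} — drop them.
Start with accepting vs non-accepting: {S9} | {S0,S1,S2,S3,S5,S6,S7,S8,S10,S12}.
On input 1, block {S0,S1,S2,S3,S5,S6,S7,S8,S10,S12} splits into {S0,S1,S3,S5,S6,S7,S8,S10,S12} and {S2}.
Refine {S0,S1,S3,S5,S6,S7,S8,S10,S12} on symbol 1: members go to different blocks, giving {S0,S3,S5,S6,S7,S8,S10,S12} and {S1}.
On input 1, block {S0,S3,S5,S6,S7,S8,S10,S12} splits into {S3,S6,S8,S10,S12} and {S0,S5,S7}.
No further refinement is possible. Final partition (5 blocks): {S9} | {S3,S6,S8,S10,S12} | {S2} | {S1} | {S0,S5,S7}.
The equivalence class containing S7 is {S0,S5,S7}, of size 3.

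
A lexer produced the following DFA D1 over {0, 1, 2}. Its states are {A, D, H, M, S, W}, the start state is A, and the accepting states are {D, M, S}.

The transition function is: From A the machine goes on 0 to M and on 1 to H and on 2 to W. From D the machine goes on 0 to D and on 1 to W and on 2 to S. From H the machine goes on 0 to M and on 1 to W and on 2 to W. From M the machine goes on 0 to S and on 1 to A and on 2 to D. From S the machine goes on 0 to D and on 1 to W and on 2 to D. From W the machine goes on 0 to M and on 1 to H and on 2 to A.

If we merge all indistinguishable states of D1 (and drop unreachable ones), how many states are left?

2

All states are reachable from the start state.
P0 = {D,M,S} | {A,H,W}.
The partition is now stable with 2 blocks: {D,M,S} | {A,H,W}.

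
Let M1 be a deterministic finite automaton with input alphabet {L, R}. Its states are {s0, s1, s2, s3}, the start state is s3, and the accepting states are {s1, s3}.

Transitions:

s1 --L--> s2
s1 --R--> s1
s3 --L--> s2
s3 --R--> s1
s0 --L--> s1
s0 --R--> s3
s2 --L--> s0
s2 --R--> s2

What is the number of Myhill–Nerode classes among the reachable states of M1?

3

P0 = {s1,s3} | {s0,s2}.
Refine {s0,s2} on symbol L: members go to different blocks, giving {s0} and {s2}.
Stable partition: {s1,s3} | {s0} | {s2} — 3 equivalence classes.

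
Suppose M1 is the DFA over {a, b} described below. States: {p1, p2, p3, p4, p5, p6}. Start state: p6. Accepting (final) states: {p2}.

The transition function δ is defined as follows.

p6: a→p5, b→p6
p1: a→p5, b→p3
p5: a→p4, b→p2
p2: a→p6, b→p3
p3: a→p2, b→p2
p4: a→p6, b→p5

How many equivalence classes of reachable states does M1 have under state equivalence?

5

States {p1} cannot be reached from the start state, so discard them.
Initial partition by acceptance: {p2} | {p3,p4,p5,p6}.
Refine {p3,p4,p5,p6} on symbol a: members go to different blocks, giving {p4,p5,p6} and {p3}.
Refine {p4,p5,p6} on symbol b: members go to different blocks, giving {p4,p6} and {p5}.
On input a, block {p4,p6} splits into {p4} and {p6}.
The partition is now stable with 5 blocks: {p2} | {p4} | {p3} | {p5} | {p6}.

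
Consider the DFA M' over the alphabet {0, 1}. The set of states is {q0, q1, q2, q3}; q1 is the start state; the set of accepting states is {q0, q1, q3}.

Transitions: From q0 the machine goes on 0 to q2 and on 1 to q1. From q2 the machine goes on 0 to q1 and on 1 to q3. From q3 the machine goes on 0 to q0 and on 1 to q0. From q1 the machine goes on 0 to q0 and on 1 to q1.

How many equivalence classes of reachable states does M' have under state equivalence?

4

Every state is reachable, so we keep all 4.
P0 = {q0,q1,q3} | {q2}.
Refine {q0,q1,q3} on symbol 0: members go to different blocks, giving {q1,q3} and {q0}.
Refine {q1,q3} on symbol 1: members go to different blocks, giving {q1} and {q3}.
The partition is now stable with 4 blocks: {q1} | {q2} | {q0} | {q3}.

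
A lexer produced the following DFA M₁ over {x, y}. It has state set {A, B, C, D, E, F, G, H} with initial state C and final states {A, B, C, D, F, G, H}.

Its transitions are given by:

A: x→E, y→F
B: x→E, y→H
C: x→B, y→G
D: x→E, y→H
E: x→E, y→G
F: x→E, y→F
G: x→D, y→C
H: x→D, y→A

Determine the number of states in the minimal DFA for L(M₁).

5

Every state is reachable, so we keep all 8.
P0 = {A,B,C,D,F,G,H} | {E}.
Refine {A,B,C,D,F,G,H} on symbol x: members go to different blocks, giving {A,B,D,F} and {C,G,H}.
Split {A,B,D,F} by δ(·,y) → {A,F} and {B,D}.
Split {C,G,H} by δ(·,y) → {C,G} and {H}.
No further refinement is possible. Final partition (5 blocks): {A,F} | {E} | {C,G} | {B,D} | {H}.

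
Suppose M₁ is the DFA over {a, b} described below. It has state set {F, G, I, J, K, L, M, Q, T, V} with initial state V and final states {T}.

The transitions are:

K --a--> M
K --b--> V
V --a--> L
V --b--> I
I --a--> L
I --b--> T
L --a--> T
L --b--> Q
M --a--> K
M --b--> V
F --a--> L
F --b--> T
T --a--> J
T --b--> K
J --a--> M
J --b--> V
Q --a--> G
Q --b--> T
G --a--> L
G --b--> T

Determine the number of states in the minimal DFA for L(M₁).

6

States {F} cannot be reached from the start state, so discard them.
Start with accepting vs non-accepting: {T} | {G,I,J,K,L,M,Q,V}.
Split {G,I,J,K,L,M,Q,V} by δ(·,a) → {G,I,J,K,M,Q,V} and {L}.
Split {G,I,J,K,M,Q,V} by δ(·,a) → {J,K,M,Q} and {G,I,V}.
On input a, block {J,K,M,Q} splits into {J,K,M} and {Q}.
Refine {G,I,V} on symbol b: members go to different blocks, giving {G,I} and {V}.
No further refinement is possible. Final partition (6 blocks): {T} | {J,K,M} | {L} | {G,I} | {Q} | {V}.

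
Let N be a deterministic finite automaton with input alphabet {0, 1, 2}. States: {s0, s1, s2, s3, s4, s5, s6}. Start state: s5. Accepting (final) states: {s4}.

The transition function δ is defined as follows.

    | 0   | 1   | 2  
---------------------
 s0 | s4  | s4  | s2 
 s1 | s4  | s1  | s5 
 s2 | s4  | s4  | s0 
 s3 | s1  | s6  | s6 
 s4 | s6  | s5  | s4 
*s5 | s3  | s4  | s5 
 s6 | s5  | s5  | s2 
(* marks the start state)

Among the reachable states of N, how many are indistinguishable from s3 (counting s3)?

1

Every state is reachable, so we keep all 7.
Initial partition by acceptance: {s4} | {s0,s1,s2,s3,s5,s6}.
Split {s0,s1,s2,s3,s5,s6} by δ(·,0) → {s0,s1,s2} and {s3,s5,s6}.
Refine {s0,s1,s2} on symbol 1: members go to different blocks, giving {s0,s2} and {s1}.
Split {s3,s5,s6} by δ(·,0) → {s5,s6} and {s3}.
Refine {s5,s6} on symbol 0: members go to different blocks, giving {s5} and {s6}.
The partition is now stable with 6 blocks: {s4} | {s0,s2} | {s5} | {s1} | {s3} | {s6}.
State s3 belongs to the block {s3}, which has 1 states.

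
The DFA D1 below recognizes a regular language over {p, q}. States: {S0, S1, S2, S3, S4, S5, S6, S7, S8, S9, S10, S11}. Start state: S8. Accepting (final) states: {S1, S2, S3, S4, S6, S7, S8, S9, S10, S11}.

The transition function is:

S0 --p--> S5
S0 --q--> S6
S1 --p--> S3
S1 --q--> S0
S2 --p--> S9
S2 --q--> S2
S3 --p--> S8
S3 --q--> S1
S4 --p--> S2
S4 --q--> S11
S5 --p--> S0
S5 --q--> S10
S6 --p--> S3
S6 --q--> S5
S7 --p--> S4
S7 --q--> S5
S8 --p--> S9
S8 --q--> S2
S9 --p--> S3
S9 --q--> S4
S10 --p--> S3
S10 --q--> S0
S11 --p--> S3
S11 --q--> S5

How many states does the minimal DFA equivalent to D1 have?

States {S7} cannot be reached from the start state, so discard them.
Initial partition by acceptance: {S1,S2,S3,S4,S6,S8,S9,S10,S11} | {S0,S5}.
On input q, block {S1,S2,S3,S4,S6,S8,S9,S10,S11} splits into {S2,S3,S4,S8,S9} and {S1,S6,S10,S11}.
On input q, block {S2,S3,S4,S8,S9} splits into {S2,S8,S9} and {S3,S4}.
On input p, block {S2,S8,S9} splits into {S2,S8} and {S9}.
Stable partition: {S2,S8} | {S0,S5} | {S1,S6,S10,S11} | {S3,S4} | {S9} — 5 equivalence classes.

5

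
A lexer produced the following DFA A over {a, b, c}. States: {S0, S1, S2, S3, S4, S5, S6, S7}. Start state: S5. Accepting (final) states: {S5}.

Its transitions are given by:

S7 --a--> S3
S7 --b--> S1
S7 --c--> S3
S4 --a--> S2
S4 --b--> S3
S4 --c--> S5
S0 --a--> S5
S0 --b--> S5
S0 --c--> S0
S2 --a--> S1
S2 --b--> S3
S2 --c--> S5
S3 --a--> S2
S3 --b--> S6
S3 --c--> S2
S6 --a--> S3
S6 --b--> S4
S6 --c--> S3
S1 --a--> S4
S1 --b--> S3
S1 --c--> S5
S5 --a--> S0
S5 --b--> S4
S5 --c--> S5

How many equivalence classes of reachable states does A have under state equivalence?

First remove the unreachable states {S7}; 7 states remain.
Initial partition by acceptance: {S5} | {S0,S1,S2,S3,S4,S6}.
Refine {S0,S1,S2,S3,S4,S6} on symbol a: members go to different blocks, giving {S1,S2,S3,S4,S6} and {S0}.
On input c, block {S1,S2,S3,S4,S6} splits into {S1,S2,S4} and {S3,S6}.
Split {S3,S6} by δ(·,a) → {S3} and {S6}.
Stable partition: {S5} | {S1,S2,S4} | {S0} | {S3} | {S6} — 5 equivalence classes.

5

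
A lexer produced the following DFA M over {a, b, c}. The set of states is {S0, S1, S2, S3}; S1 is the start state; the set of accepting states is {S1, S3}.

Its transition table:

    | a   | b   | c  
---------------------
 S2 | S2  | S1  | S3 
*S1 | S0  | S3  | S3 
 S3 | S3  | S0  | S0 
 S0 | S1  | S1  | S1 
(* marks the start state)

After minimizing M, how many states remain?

First remove the unreachable states {S2}; 3 states remain.
Initial partition by acceptance: {S1,S3} | {S0}.
On input a, block {S1,S3} splits into {S1} and {S3}.
Stable partition: {S1} | {S0} | {S3} — 3 equivalence classes.

3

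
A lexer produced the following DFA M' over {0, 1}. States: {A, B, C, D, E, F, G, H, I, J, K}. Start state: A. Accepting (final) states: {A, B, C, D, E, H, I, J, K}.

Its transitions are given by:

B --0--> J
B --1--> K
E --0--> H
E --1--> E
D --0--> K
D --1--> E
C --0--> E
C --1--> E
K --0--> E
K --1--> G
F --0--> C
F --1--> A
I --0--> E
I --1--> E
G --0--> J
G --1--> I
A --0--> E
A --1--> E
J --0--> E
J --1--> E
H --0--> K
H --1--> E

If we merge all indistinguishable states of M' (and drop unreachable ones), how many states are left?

Reachable states from the start: {A,E,G,H,I,J,K}. Unreachable: {B,C,D,F} — drop them.
Initial partition by acceptance: {A,E,H,I,J,K} | {G}.
Split {A,E,H,I,J,K} by δ(·,1) → {A,E,H,I,J} and {K}.
On input 0, block {A,E,H,I,J} splits into {A,E,I,J} and {H}.
On input 0, block {A,E,I,J} splits into {A,I,J} and {E}.
No further refinement is possible. Final partition (5 blocks): {A,I,J} | {G} | {K} | {H} | {E}.

5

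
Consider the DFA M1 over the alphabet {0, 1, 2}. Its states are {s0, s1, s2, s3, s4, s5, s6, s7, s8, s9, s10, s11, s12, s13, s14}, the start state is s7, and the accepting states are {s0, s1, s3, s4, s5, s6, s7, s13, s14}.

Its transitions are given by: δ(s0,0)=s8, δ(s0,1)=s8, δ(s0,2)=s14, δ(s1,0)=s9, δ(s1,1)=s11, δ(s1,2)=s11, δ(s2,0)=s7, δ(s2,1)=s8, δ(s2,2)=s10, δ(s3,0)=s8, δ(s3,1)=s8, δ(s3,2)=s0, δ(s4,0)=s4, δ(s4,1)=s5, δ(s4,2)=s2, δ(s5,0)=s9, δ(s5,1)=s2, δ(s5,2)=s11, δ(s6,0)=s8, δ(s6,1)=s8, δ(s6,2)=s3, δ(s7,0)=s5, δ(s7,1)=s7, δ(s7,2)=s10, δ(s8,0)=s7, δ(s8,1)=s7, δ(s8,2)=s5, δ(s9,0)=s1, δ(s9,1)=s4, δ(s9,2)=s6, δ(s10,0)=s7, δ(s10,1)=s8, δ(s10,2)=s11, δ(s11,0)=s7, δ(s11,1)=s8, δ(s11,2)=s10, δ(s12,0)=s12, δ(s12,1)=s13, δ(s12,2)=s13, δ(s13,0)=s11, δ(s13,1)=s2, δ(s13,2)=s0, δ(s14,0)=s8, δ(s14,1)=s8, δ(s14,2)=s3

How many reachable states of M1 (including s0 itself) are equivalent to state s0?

Reachable states from the start: {s0,s1,s2,s3,s4,s5,s6,s7,s8,s9,s10,s11,s14}. Unreachable: {s12,s13} — drop them.
P0 = {s0,s1,s3,s4,s5,s6,s7,s14} | {s2,s8,s9,s10,s11}.
On input 0, block {s0,s1,s3,s4,s5,s6,s7,s14} splits into {s0,s1,s3,s5,s6,s14} and {s4,s7}.
Split {s0,s1,s3,s5,s6,s14} by δ(·,2) → {s0,s3,s6,s14} and {s1,s5}.
Split {s2,s8,s9,s10,s11} by δ(·,0) → {s2,s8,s10,s11} and {s9}.
Split {s2,s8,s10,s11} by δ(·,1) → {s2,s10,s11} and {s8}.
On input 0, block {s4,s7} splits into {s4} and {s7}.
No further refinement is possible. Final partition (7 blocks): {s0,s3,s6,s14} | {s2,s10,s11} | {s4} | {s1,s5} | {s9} | {s8} | {s7}.
The equivalence class containing s0 is {s0,s3,s6,s14}, of size 4.

4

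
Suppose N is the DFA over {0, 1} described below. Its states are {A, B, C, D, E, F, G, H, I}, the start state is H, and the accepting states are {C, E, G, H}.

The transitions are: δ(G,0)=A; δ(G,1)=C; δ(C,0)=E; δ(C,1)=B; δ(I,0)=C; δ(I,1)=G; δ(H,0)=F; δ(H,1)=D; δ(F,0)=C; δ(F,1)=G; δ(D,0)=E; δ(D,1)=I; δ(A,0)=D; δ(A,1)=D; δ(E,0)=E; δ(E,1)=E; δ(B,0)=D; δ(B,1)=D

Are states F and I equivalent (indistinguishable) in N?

Yes

P0 = {C,E,G,H} | {A,B,D,F,I}.
Split {C,E,G,H} by δ(·,0) → {C,E} and {G,H}.
Refine {C,E} on symbol 1: members go to different blocks, giving {C} and {E}.
Refine {A,B,D,F,I} on symbol 0: members go to different blocks, giving {A,B} and {F,I} and {D}.
On input 0, block {G,H} splits into {G} and {H}.
The partition is now stable with 7 blocks: {C} | {A,B} | {G} | {E} | {F,I} | {D} | {H}.
F and I lie in the same block of the stable partition, so they are equivalent — no string distinguishes them.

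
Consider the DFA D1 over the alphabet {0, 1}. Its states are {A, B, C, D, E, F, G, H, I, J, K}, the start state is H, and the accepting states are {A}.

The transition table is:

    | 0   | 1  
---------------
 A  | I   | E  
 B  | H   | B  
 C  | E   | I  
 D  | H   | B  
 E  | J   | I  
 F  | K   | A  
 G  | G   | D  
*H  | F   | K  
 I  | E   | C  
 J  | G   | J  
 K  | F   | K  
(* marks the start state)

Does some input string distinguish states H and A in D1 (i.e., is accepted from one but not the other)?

Yes

Initial partition by acceptance: {A} | {B,C,D,E,F,G,H,I,J,K}.
Split {B,C,D,E,F,G,H,I,J,K} by δ(·,1) → {B,C,D,E,G,H,I,J,K} and {F}.
Refine {B,C,D,E,G,H,I,J,K} on symbol 0: members go to different blocks, giving {B,C,D,E,G,I,J} and {H,K}.
Split {B,C,D,E,G,I,J} by δ(·,0) → {C,E,G,I,J} and {B,D}.
Split {C,E,G,I,J} by δ(·,1) → {C,E,I,J} and {G}.
Split {C,E,I,J} by δ(·,0) → {C,E,I} and {J}.
Refine {C,E,I} on symbol 0: members go to different blocks, giving {C,I} and {E}.
No further refinement is possible. Final partition (8 blocks): {A} | {C,I} | {F} | {H,K} | {B,D} | {G} | {J} | {E}.
H and A end up in different blocks, so they are distinguishable. For instance, the string 'ε' is accepted from only A.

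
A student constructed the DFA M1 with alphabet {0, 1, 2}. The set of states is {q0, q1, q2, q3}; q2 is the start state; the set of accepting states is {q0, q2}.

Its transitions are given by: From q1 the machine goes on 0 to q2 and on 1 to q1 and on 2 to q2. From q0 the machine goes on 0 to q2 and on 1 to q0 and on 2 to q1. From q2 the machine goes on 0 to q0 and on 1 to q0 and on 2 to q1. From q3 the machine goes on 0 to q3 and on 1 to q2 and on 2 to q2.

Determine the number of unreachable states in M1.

1

Starting at q2 and following transitions, the reachable set is {q0, q1, q2}. That leaves q3 unreachable — 1 in total.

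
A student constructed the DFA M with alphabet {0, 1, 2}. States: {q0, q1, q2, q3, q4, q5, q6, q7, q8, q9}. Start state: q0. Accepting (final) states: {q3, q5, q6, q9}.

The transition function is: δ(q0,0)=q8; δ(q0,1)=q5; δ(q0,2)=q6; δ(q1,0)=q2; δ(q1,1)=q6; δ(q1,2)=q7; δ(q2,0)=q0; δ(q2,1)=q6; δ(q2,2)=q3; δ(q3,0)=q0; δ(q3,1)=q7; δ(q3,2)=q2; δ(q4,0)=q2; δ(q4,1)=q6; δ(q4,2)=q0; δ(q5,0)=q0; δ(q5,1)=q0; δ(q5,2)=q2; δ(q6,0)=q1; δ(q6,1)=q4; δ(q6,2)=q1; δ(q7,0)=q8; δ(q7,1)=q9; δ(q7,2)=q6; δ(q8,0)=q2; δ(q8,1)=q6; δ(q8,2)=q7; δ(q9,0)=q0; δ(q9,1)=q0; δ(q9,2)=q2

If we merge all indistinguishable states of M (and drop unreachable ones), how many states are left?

5

Every state is reachable, so we keep all 10.
P0 = {q3,q5,q6,q9} | {q0,q1,q2,q4,q7,q8}.
On input 2, block {q0,q1,q2,q4,q7,q8} splits into {q0,q2,q7} and {q1,q4,q8}.
Refine {q3,q5,q6,q9} on symbol 0: members go to different blocks, giving {q3,q5,q9} and {q6}.
Refine {q0,q2,q7} on symbol 0: members go to different blocks, giving {q0,q7} and {q2}.
No further refinement is possible. Final partition (5 blocks): {q3,q5,q9} | {q0,q7} | {q1,q4,q8} | {q6} | {q2}.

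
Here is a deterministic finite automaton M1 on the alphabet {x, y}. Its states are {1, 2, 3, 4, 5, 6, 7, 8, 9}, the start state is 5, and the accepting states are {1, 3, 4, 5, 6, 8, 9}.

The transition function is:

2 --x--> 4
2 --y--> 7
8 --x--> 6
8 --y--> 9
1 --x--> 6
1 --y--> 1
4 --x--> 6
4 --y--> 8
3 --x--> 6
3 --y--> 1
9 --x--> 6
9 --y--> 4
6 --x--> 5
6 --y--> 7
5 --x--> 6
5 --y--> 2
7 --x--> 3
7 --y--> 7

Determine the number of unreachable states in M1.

0

A breadth-first search from the start state visits every state.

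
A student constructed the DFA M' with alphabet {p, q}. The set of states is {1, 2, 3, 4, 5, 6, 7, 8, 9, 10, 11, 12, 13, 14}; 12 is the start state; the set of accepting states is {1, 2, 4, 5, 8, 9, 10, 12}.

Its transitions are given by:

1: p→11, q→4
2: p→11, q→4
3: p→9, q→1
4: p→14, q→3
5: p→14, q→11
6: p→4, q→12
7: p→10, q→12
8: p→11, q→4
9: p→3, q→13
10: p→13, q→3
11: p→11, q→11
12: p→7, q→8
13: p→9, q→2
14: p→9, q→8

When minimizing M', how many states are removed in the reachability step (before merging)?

Starting at 12 and following transitions, the reachable set is {1, 2, 3, 4, 7, 8, 9, 10, 11, 12, 13, 14}. That leaves 5, 6 unreachable — 2 in total.

2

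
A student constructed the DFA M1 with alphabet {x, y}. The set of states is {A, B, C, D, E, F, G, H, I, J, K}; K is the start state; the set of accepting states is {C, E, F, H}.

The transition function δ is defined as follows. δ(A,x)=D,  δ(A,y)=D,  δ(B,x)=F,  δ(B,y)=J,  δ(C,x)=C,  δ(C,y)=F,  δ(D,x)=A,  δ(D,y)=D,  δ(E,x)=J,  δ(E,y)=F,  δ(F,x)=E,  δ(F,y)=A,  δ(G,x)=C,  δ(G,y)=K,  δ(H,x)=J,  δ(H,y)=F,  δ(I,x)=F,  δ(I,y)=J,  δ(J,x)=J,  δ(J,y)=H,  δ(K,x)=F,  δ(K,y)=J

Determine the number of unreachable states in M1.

4

No path from K leads to B, C, G, I; the other 7 states are all reachable.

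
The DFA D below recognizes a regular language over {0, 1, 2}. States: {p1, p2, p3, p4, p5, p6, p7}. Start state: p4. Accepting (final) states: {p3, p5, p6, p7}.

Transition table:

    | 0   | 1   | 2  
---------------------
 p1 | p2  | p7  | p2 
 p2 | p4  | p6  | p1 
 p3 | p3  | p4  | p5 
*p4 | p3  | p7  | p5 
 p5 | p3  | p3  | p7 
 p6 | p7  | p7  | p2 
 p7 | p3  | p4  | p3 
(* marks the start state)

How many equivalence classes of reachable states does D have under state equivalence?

4

States {p1,p2,p6} cannot be reached from the start state, so discard them.
Initial partition by acceptance: {p3,p5,p7} | {p4}.
Refine {p3,p5,p7} on symbol 1: members go to different blocks, giving {p3,p7} and {p5}.
Split {p3,p7} by δ(·,2) → {p3} and {p7}.
The partition is now stable with 4 blocks: {p3} | {p4} | {p5} | {p7}.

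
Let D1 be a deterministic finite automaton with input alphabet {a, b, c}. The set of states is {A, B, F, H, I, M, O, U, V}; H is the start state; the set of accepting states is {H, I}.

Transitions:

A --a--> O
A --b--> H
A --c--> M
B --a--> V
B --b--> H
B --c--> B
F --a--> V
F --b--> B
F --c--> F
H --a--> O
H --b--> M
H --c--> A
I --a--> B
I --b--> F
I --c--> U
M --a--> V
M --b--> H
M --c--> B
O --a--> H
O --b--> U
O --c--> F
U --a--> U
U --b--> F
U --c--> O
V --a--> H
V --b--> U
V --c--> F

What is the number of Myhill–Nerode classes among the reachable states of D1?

5

States {I} cannot be reached from the start state, so discard them.
Initial partition by acceptance: {H} | {A,B,F,M,O,U,V}.
On input a, block {A,B,F,M,O,U,V} splits into {A,B,F,M,U} and {O,V}.
On input a, block {A,B,F,M,U} splits into {A,B,F,M} and {U}.
Refine {A,B,F,M} on symbol b: members go to different blocks, giving {A,B,M} and {F}.
No further refinement is possible. Final partition (5 blocks): {H} | {A,B,M} | {O,V} | {U} | {F}.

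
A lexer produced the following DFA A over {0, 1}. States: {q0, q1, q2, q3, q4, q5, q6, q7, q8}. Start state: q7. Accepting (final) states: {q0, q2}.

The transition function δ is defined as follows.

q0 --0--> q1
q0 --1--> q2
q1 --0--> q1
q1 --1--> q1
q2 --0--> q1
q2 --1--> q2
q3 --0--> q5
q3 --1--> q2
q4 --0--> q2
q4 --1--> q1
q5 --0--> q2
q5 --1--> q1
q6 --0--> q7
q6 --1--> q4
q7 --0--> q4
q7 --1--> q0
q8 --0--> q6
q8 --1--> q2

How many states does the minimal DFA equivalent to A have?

States {q3,q5,q6,q8} cannot be reached from the start state, so discard them.
P0 = {q0,q2} | {q1,q4,q7}.
On input 0, block {q1,q4,q7} splits into {q1,q7} and {q4}.
On input 0, block {q1,q7} splits into {q1} and {q7}.
The partition is now stable with 4 blocks: {q0,q2} | {q1} | {q4} | {q7}.

4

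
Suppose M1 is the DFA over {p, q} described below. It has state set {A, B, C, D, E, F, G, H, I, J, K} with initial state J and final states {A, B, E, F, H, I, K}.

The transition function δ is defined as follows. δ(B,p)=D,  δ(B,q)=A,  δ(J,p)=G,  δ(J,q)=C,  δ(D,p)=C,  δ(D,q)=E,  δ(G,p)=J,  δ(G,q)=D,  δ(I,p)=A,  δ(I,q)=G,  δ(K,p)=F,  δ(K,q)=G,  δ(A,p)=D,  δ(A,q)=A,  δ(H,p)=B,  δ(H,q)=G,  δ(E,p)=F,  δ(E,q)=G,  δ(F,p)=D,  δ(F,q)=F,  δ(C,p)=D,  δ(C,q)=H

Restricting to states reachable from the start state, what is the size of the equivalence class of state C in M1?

Reachable states from the start: {A,B,C,D,E,F,G,H,J}. Unreachable: {I,K} — drop them.
Initial partition by acceptance: {A,B,E,F,H} | {C,D,G,J}.
Refine {A,B,E,F,H} on symbol p: members go to different blocks, giving {A,B,F} and {E,H}.
On input q, block {C,D,G,J} splits into {C,D} and {G,J}.
The partition is now stable with 4 blocks: {A,B,F} | {C,D} | {E,H} | {G,J}.
The equivalence class containing C is {C,D}, of size 2.

2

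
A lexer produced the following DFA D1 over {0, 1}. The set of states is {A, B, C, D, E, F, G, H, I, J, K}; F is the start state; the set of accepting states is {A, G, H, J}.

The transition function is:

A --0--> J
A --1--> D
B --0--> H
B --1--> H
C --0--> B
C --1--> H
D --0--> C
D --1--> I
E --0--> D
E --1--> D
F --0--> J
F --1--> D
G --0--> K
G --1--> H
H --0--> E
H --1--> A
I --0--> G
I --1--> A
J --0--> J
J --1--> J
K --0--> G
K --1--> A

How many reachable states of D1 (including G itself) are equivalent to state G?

1

All states are reachable from the start state.
Start with accepting vs non-accepting: {A,G,H,J} | {B,C,D,E,F,I,K}.
On input 0, block {A,G,H,J} splits into {A,J} and {G,H}.
Refine {A,J} on symbol 1: members go to different blocks, giving {A} and {J}.
Refine {B,C,D,E,F,I,K} on symbol 0: members go to different blocks, giving {B,I,K} and {C,D,E} and {F}.
Refine {B,I,K} on symbol 1: members go to different blocks, giving {I,K} and {B}.
Refine {G,H} on symbol 0: members go to different blocks, giving {G} and {H}.
On input 0, block {C,D,E} splits into {D,E} and {C}.
Split {D,E} by δ(·,0) → {D} and {E}.
The partition is now stable with 10 blocks: {A} | {I,K} | {G} | {J} | {D} | {F} | {B} | {H} | {C} | {E}.
The equivalence class containing G is {G}, of size 1.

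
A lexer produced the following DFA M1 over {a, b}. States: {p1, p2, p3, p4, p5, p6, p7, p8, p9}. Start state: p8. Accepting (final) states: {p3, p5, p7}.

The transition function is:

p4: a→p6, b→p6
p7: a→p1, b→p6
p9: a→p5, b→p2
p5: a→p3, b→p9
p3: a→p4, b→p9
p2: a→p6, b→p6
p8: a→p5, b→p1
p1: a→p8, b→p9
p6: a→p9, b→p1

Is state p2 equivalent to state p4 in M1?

Yes

Reachable states from the start: {p1,p2,p3,p4,p5,p6,p8,p9}. Unreachable: {p7} — drop them.
Initial partition by acceptance: {p3,p5} | {p1,p2,p4,p6,p8,p9}.
On input a, block {p3,p5} splits into {p3} and {p5}.
Refine {p1,p2,p4,p6,p8,p9} on symbol a: members go to different blocks, giving {p1,p2,p4,p6} and {p8,p9}.
On input a, block {p1,p2,p4,p6} splits into {p1,p6} and {p2,p4}.
Split {p1,p6} by δ(·,b) → {p1} and {p6}.
Split {p8,p9} by δ(·,b) → {p8} and {p9}.
No further refinement is possible. Final partition (7 blocks): {p3} | {p1} | {p5} | {p8} | {p2,p4} | {p6} | {p9}.
p2 and p4 lie in the same block of the stable partition, so they are equivalent — no string distinguishes them.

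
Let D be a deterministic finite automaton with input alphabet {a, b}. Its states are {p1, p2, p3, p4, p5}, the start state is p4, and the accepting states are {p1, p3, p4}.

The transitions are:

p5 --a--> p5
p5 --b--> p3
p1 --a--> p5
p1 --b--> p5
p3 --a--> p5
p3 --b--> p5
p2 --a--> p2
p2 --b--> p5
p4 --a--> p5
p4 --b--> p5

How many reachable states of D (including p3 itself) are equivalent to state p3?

States {p1,p2} cannot be reached from the start state, so discard them.
Initial partition by acceptance: {p3,p4} | {p5}.
Stable partition: {p3,p4} | {p5} — 2 equivalence classes.
State p3 belongs to the block {p3,p4}, which has 2 states.

2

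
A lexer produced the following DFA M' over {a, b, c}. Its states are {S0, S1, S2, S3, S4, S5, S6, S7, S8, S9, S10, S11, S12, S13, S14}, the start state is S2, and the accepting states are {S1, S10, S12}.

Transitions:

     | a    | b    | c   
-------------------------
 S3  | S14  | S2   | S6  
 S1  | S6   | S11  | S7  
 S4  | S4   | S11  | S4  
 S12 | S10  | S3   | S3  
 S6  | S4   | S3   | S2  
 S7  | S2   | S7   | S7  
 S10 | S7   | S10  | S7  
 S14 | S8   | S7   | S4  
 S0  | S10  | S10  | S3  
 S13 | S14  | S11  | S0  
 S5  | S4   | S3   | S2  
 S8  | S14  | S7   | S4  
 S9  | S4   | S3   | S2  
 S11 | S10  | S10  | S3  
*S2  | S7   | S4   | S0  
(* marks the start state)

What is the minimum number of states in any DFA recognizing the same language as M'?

8

First remove the unreachable states {S1,S5,S9,S12,S13}; 10 states remain.
P0 = {S10} | {S0,S2,S3,S4,S6,S7,S8,S11,S14}.
Split {S0,S2,S3,S4,S6,S7,S8,S11,S14} by δ(·,a) → {S2,S3,S4,S6,S7,S8,S14} and {S0,S11}.
Refine {S2,S3,S4,S6,S7,S8,S14} on symbol b: members go to different blocks, giving {S2,S3,S6,S7,S8,S14} and {S4}.
On input a, block {S2,S3,S6,S7,S8,S14} splits into {S2,S3,S7,S8,S14} and {S6}.
Split {S2,S3,S7,S8,S14} by δ(·,b) → {S3,S7,S8,S14} and {S2}.
On input a, block {S3,S7,S8,S14} splits into {S3,S8,S14} and {S7}.
On input b, block {S3,S8,S14} splits into {S8,S14} and {S3}.
Stable partition: {S10} | {S8,S14} | {S0,S11} | {S4} | {S6} | {S2} | {S7} | {S3} — 8 equivalence classes.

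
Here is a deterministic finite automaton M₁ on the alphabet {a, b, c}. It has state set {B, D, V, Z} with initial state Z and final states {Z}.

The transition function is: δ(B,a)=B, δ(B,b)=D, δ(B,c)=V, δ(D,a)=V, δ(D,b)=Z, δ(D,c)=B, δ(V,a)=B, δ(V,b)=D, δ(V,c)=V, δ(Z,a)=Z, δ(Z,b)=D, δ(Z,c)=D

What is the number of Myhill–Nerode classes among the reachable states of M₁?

3

Initial partition by acceptance: {Z} | {B,D,V}.
Refine {B,D,V} on symbol b: members go to different blocks, giving {B,V} and {D}.
The partition is now stable with 3 blocks: {Z} | {B,V} | {D}.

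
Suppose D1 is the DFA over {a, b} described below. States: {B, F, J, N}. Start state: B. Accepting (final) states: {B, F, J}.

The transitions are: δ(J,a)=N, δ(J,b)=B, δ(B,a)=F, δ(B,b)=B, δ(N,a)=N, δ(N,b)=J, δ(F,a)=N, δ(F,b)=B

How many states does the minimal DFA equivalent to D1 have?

3

All states are reachable from the start state.
P0 = {B,F,J} | {N}.
Split {B,F,J} by δ(·,a) → {F,J} and {B}.
No further refinement is possible. Final partition (3 blocks): {F,J} | {N} | {B}.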